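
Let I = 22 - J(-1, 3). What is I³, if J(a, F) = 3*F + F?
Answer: 1000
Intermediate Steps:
J(a, F) = 4*F
I = 10 (I = 22 - 4*3 = 22 - 1*12 = 22 - 12 = 10)
I³ = 10³ = 1000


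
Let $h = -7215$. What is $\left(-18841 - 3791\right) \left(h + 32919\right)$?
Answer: $-581732928$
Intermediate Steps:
$\left(-18841 - 3791\right) \left(h + 32919\right) = \left(-18841 - 3791\right) \left(-7215 + 32919\right) = \left(-22632\right) 25704 = -581732928$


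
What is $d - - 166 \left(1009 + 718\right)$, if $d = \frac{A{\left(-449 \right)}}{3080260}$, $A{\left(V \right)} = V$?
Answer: $\frac{883055096871}{3080260} \approx 2.8668 \cdot 10^{5}$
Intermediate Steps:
$d = - \frac{449}{3080260} \approx -0.00014577$
$d - - 166 \left(1009 + 718\right) = - \frac{449}{3080260} - - 166 \left(1009 + 718\right) = - \frac{449}{3080260} - \left(-166\right) 1727 = - \frac{449}{3080260} - -286682 = - \frac{449}{3080260} + 286682 = \frac{883055096871}{3080260}$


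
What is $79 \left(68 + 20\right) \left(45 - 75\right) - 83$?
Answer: $-208643$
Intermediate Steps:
$79 \left(68 + 20\right) \left(45 - 75\right) - 83 = 79 \cdot 88 \left(-30\right) - 83 = 79 \left(-2640\right) - 83 = -208560 - 83 = -208643$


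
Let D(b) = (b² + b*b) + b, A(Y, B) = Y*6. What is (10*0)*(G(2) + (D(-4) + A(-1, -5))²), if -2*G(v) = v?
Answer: 0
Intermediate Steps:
G(v) = -v/2
A(Y, B) = 6*Y
D(b) = b + 2*b² (D(b) = (b² + b²) + b = 2*b² + b = b + 2*b²)
(10*0)*(G(2) + (D(-4) + A(-1, -5))²) = (10*0)*(-½*2 + (-4*(1 + 2*(-4)) + 6*(-1))²) = 0*(-1 + (-4*(1 - 8) - 6)²) = 0*(-1 + (-4*(-7) - 6)²) = 0*(-1 + (28 - 6)²) = 0*(-1 + 22²) = 0*(-1 + 484) = 0*483 = 0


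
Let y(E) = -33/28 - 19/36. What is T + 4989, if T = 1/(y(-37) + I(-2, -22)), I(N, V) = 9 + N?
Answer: 3327789/667 ≈ 4989.2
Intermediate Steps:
y(E) = -215/126 (y(E) = -33*1/28 - 19*1/36 = -33/28 - 19/36 = -215/126)
T = 126/667 (T = 1/(-215/126 + (9 - 2)) = 1/(-215/126 + 7) = 1/(667/126) = 126/667 ≈ 0.18891)
T + 4989 = 126/667 + 4989 = 3327789/667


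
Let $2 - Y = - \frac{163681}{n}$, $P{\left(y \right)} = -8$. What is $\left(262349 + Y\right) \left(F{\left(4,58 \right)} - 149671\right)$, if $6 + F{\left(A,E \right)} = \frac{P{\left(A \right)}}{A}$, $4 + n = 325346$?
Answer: $- \frac{12775695786415917}{325342} \approx -3.9269 \cdot 10^{10}$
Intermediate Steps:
$n = 325342$ ($n = -4 + 325346 = 325342$)
$F{\left(A,E \right)} = -6 - \frac{8}{A}$
$Y = \frac{814365}{325342}$ ($Y = 2 - - \frac{163681}{325342} = 2 + \frac{163681}{325342} = \frac{814365}{325342} \approx 2.5031$)
$\left(262349 + Y\right) \left(F{\left(4,58 \right)} - 149671\right) = \left(262349 + \frac{814365}{325342}\right) \left(\left(-6 - \frac{8}{4}\right) - 149671\right) = \frac{85353962723 \left(\left(-6 - 2\right) - 149671\right)}{325342} = \frac{85353962723 \left(-8 - 149671\right)}{325342} = \frac{85353962723}{325342} \left(-149679\right) = - \frac{12775695786415917}{325342}$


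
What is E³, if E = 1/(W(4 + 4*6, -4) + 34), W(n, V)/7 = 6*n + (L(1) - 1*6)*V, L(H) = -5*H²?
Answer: 1/3497963832 ≈ 2.8588e-10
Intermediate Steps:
W(n, V) = -77*V + 42*n (W(n, V) = 7*(6*n + (-5*1² - 1*6)*V) = 7*(6*n + (-5*1 - 6)*V) = 7*(6*n + (-5 - 6)*V) = 7*(6*n - 11*V) = 7*(-11*V + 6*n) = -77*V + 42*n)
E = 1/1518 (E = 1/((-77*(-4) + 42*(4 + 4*6)) + 34) = 1/((308 + 42*(4 + 24)) + 34) = 1/((308 + 42*28) + 34) = 1/((308 + 1176) + 34) = 1/(1484 + 34) = 1/1518 ≈ 0.00065876)
E³ = (1/1518)³ = 1/3497963832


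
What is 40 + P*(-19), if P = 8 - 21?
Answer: 287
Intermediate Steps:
P = -13
40 + P*(-19) = 40 - 13*(-19) = 40 + 247 = 287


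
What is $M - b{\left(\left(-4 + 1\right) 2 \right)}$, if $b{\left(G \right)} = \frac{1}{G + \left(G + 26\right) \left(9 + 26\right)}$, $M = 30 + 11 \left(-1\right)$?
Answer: $\frac{13185}{694} \approx 18.999$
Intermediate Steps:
$M = 19$ ($M = 30 - 11 = 19$)
$b{\left(G \right)} = \frac{1}{910 + 36 G}$ ($b{\left(G \right)} = \frac{1}{G + \left(26 + G\right) 35} = \frac{1}{G + \left(910 + 35 G\right)} = \frac{1}{910 + 36 G}$)
$M - b{\left(\left(-4 + 1\right) 2 \right)} = 19 - \frac{1}{2 \left(455 + 18 \left(-4 + 1\right) 2\right)} = 19 - \frac{1}{2 \left(455 + 18 \left(\left(-3\right) 2\right)\right)} = 19 - \frac{1}{2 \left(455 + 18 \left(-6\right)\right)} = 19 - \frac{1}{2 \left(455 - 108\right)} = 19 - \frac{1}{2 \cdot 347} = 19 - \frac{1}{2} \cdot \frac{1}{347} = 19 - \frac{1}{694} = \frac{13185}{694}$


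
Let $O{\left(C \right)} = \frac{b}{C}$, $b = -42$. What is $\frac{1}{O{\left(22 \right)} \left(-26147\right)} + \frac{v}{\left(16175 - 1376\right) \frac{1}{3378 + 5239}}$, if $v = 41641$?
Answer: $\frac{5970414254516}{246240561} \approx 24246.0$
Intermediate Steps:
$O{\left(C \right)} = - \frac{42}{C}$
$\frac{1}{O{\left(22 \right)} \left(-26147\right)} + \frac{v}{\left(16175 - 1376\right) \frac{1}{3378 + 5239}} = \frac{1}{- \frac{42}{22} \left(-26147\right)} + \frac{41641}{\left(16175 - 1376\right) \frac{1}{3378 + 5239}} = \frac{1}{\left(-42\right) \frac{1}{22}} \left(- \frac{1}{26147}\right) + \frac{41641}{14799 \cdot \frac{1}{8617}} = \frac{1}{- \frac{21}{11}} \left(- \frac{1}{26147}\right) + \frac{41641}{14799 \cdot \frac{1}{8617}} = \left(- \frac{11}{21}\right) \left(- \frac{1}{26147}\right) + \frac{41641}{\frac{14799}{8617}} = \frac{1}{49917} + 41641 \cdot \frac{8617}{14799} = \frac{1}{49917} + \frac{358820497}{14799} = \frac{5970414254516}{246240561}$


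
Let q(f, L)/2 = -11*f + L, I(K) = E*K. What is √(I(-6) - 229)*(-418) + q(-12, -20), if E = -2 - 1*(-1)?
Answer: 224 - 418*I*√223 ≈ 224.0 - 6242.1*I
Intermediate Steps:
E = -1 (E = -2 + 1 = -1)
I(K) = -K
q(f, L) = -22*f + 2*L (q(f, L) = 2*(-11*f + L) = 2*(L - 11*f) = -22*f + 2*L)
√(I(-6) - 229)*(-418) + q(-12, -20) = √(-1*(-6) - 229)*(-418) + (-22*(-12) + 2*(-20)) = √(6 - 229)*(-418) + (264 - 40) = √(-223)*(-418) + 224 = (I*√223)*(-418) + 224 = -418*I*√223 + 224 = 224 - 418*I*√223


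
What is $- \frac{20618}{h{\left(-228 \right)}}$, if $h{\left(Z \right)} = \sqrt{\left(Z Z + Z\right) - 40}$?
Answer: $- \frac{10309 \sqrt{12929}}{12929} \approx -90.664$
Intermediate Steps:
$h{\left(Z \right)} = \sqrt{-40 + Z + Z^{2}}$ ($h{\left(Z \right)} = \sqrt{\left(Z^{2} + Z\right) - 40} = \sqrt{\left(Z + Z^{2}\right) - 40} = \sqrt{-40 + Z + Z^{2}}$)
$- \frac{20618}{h{\left(-228 \right)}} = - \frac{20618}{\sqrt{-40 - 228 + \left(-228\right)^{2}}} = - \frac{20618}{\sqrt{-40 - 228 + 51984}} = - \frac{20618}{\sqrt{51716}} = - \frac{20618}{2 \sqrt{12929}} = - 20618 \frac{\sqrt{12929}}{25858} = - \frac{10309 \sqrt{12929}}{12929}$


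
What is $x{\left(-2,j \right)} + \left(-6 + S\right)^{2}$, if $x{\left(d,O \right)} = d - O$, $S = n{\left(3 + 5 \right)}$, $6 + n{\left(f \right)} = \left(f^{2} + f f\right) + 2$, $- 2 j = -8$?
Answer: $13918$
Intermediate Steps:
$j = 4$ ($j = \left(- \frac{1}{2}\right) \left(-8\right) = 4$)
$n{\left(f \right)} = -4 + 2 f^{2}$ ($n{\left(f \right)} = -6 + \left(\left(f^{2} + f f\right) + 2\right) = -6 + \left(\left(f^{2} + f^{2}\right) + 2\right) = -6 + \left(2 f^{2} + 2\right) = -6 + \left(2 + 2 f^{2}\right) = -4 + 2 f^{2}$)
$S = 124$ ($S = -4 + 2 \left(3 + 5\right)^{2} = -4 + 2 \cdot 8^{2} = -4 + 2 \cdot 64 = -4 + 128 = 124$)
$x{\left(-2,j \right)} + \left(-6 + S\right)^{2} = \left(-2 - 4\right) + \left(-6 + 124\right)^{2} = \left(-2 - 4\right) + 118^{2} = -6 + 13924 = 13918$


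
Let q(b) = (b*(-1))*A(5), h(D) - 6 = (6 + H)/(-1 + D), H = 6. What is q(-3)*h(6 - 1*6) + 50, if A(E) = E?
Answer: -40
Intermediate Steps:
h(D) = 6 + 12/(-1 + D) (h(D) = 6 + (6 + 6)/(-1 + D) = 6 + 12/(-1 + D))
q(b) = -5*b (q(b) = (b*(-1))*5 = -b*5 = -5*b)
q(-3)*h(6 - 1*6) + 50 = (-5*(-3))*(6*(1 + (6 - 1*6))/(-1 + (6 - 1*6))) + 50 = 15*(6*(1 + (6 - 6))/(-1 + (6 - 6))) + 50 = 15*(6*(1 + 0)/(-1 + 0)) + 50 = 15*(6*1/(-1)) + 50 = 15*(6*(-1)*1) + 50 = 15*(-6) + 50 = -90 + 50 = -40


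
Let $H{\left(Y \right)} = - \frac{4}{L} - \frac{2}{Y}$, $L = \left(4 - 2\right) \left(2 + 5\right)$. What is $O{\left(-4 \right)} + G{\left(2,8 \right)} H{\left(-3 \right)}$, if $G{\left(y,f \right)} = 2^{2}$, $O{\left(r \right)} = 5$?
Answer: $\frac{137}{21} \approx 6.5238$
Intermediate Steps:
$L = 14$ ($L = 2 \cdot 7 = 14$)
$H{\left(Y \right)} = - \frac{2}{7} - \frac{2}{Y}$ ($H{\left(Y \right)} = - \frac{4}{14} - \frac{2}{Y} = \left(-4\right) \frac{1}{14} - \frac{2}{Y} = - \frac{2}{7} - \frac{2}{Y}$)
$G{\left(y,f \right)} = 4$
$O{\left(-4 \right)} + G{\left(2,8 \right)} H{\left(-3 \right)} = 5 + 4 \left(- \frac{2}{7} - \frac{2}{-3}\right) = 5 + 4 \left(- \frac{2}{7} - - \frac{2}{3}\right) = 5 + 4 \left(- \frac{2}{7} + \frac{2}{3}\right) = 5 + 4 \cdot \frac{8}{21} = 5 + \frac{32}{21} = \frac{137}{21}$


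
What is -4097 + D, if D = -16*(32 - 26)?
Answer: -4193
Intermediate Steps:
D = -96 (D = -16*6 = -96)
-4097 + D = -4097 - 96 = -4193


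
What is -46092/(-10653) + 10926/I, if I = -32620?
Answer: 231187727/57916810 ≈ 3.9917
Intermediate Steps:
-46092/(-10653) + 10926/I = -46092/(-10653) + 10926/(-32620) = -46092*(-1/10653) + 10926*(-1/32620) = 15364/3551 - 5463/16310 = 231187727/57916810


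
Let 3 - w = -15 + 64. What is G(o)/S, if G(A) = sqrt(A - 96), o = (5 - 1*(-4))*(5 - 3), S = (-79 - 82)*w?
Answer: I*sqrt(78)/7406 ≈ 0.0011925*I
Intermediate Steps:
w = -46 (w = 3 - (-15 + 64) = 3 - 1*49 = 3 - 49 = -46)
S = 7406 (S = (-79 - 82)*(-46) = -161*(-46) = 7406)
o = 18 (o = (5 + 4)*2 = 9*2 = 18)
G(A) = sqrt(-96 + A)
G(o)/S = sqrt(-96 + 18)/7406 = sqrt(-78)*(1/7406) = (I*sqrt(78))*(1/7406) = I*sqrt(78)/7406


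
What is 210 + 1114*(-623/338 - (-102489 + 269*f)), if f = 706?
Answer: -16459466571/169 ≈ -9.7393e+7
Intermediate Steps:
210 + 1114*(-623/338 - (-102489 + 269*f)) = 210 + 1114*(-623/338 - 269/(1/(706 - 381))) = 210 + 1114*(-623*1/338 - 269/(1/325)) = 210 + 1114*(-623/338 - 269/1/325) = 210 + 1114*(-623/338 - 269*325) = 210 + 1114*(-623/338 - 87425) = 210 + 1114*(-29550273/338) = 210 - 16459502061/169 = -16459466571/169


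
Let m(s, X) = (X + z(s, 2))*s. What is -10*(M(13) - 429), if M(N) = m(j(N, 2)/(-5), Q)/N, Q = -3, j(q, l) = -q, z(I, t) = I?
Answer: 21454/5 ≈ 4290.8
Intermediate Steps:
m(s, X) = s*(X + s) (m(s, X) = (X + s)*s = s*(X + s))
M(N) = -⅗ + N/25 (M(N) = ((-N/(-5))*(-3 - N/(-5)))/N = ((-N*(-⅕))*(-3 - N*(-⅕)))/N = ((N/5)*(-3 + N/5))/N = (N*(-3 + N/5)/5)/N = -⅗ + N/25)
-10*(M(13) - 429) = -10*((-⅗ + (1/25)*13) - 429) = -10*((-⅗ + 13/25) - 429) = -10*(-2/25 - 429) = -10*(-10727/25) = 21454/5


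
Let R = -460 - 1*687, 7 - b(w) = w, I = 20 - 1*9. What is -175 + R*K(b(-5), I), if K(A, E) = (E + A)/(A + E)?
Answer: -1322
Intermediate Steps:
I = 11 (I = 20 - 9 = 11)
b(w) = 7 - w
K(A, E) = 1 (K(A, E) = (A + E)/(A + E) = 1)
R = -1147 (R = -460 - 687 = -1147)
-175 + R*K(b(-5), I) = -175 - 1147*1 = -175 - 1147 = -1322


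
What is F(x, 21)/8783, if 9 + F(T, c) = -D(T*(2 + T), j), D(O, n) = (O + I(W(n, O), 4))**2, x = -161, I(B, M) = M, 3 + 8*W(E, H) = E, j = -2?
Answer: -655513618/8783 ≈ -74634.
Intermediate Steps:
W(E, H) = -3/8 + E/8
D(O, n) = (4 + O)**2 (D(O, n) = (O + 4)**2 = (4 + O)**2)
F(T, c) = -9 - (4 + T*(2 + T))**2
F(x, 21)/8783 = (-9 - (4 - 161*(2 - 161))**2)/8783 = (-9 - (4 - 161*(-159))**2)*(1/8783) = (-9 - (4 + 25599)**2)*(1/8783) = (-9 - 1*25603**2)*(1/8783) = (-9 - 1*655513609)*(1/8783) = (-9 - 655513609)*(1/8783) = -655513618*1/8783 = -655513618/8783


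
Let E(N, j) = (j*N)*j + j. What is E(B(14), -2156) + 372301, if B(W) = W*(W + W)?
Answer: 1822517857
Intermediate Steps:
B(W) = 2*W² (B(W) = W*(2*W) = 2*W²)
E(N, j) = j + N*j² (E(N, j) = (N*j)*j + j = N*j² + j = j + N*j²)
E(B(14), -2156) + 372301 = -2156*(1 + (2*14²)*(-2156)) + 372301 = -2156*(1 + (2*196)*(-2156)) + 372301 = -2156*(1 + 392*(-2156)) + 372301 = -2156*(1 - 845152) + 372301 = -2156*(-845151) + 372301 = 1822145556 + 372301 = 1822517857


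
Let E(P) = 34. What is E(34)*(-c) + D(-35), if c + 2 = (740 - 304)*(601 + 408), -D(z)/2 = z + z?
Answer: -14957208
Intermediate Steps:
D(z) = -4*z (D(z) = -2*(z + z) = -4*z)
c = 439922 (c = -2 + (740 - 304)*(601 + 408) = -2 + 436*1009 = -2 + 439924 = 439922)
E(34)*(-c) + D(-35) = 34*(-1*439922) - 4*(-35) = 34*(-439922) + 140 = -14957348 + 140 = -14957208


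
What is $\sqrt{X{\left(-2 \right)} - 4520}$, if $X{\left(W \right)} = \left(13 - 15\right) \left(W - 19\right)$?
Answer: $i \sqrt{4478} \approx 66.918 i$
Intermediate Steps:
$X{\left(W \right)} = 38 - 2 W$ ($X{\left(W \right)} = - 2 \left(-19 + W\right) = 38 - 2 W$)
$\sqrt{X{\left(-2 \right)} - 4520} = \sqrt{\left(38 - -4\right) - 4520} = \sqrt{\left(38 + 4\right) - 4520} = \sqrt{42 - 4520} = \sqrt{-4478} = i \sqrt{4478}$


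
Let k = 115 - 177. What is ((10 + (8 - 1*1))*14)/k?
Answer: -119/31 ≈ -3.8387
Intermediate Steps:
k = -62
((10 + (8 - 1*1))*14)/k = ((10 + (8 - 1*1))*14)/(-62) = ((10 + (8 - 1))*14)*(-1/62) = ((10 + 7)*14)*(-1/62) = (17*14)*(-1/62) = 238*(-1/62) = -119/31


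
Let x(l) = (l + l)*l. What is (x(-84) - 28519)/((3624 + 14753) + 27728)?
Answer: -14407/46105 ≈ -0.31248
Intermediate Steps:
x(l) = 2*l**2 (x(l) = (2*l)*l = 2*l**2)
(x(-84) - 28519)/((3624 + 14753) + 27728) = (2*(-84)**2 - 28519)/((3624 + 14753) + 27728) = (2*7056 - 28519)/(18377 + 27728) = (14112 - 28519)/46105 = -14407*1/46105 = -14407/46105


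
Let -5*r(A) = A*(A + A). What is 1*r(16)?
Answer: -512/5 ≈ -102.40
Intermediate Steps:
r(A) = -2*A²/5 (r(A) = -A*(A + A)/5 = -A*2*A/5 = -2*A²/5)
1*r(16) = 1*(-⅖*16²) = 1*(-⅖*256) = 1*(-512/5) = -512/5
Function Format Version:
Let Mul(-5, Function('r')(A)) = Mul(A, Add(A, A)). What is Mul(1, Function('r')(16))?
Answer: Rational(-512, 5) ≈ -102.40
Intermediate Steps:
Function('r')(A) = Mul(Rational(-2, 5), Pow(A, 2)) (Function('r')(A) = Mul(Rational(-1, 5), Mul(A, Add(A, A))) = Mul(Rational(-1, 5), Mul(A, Mul(2, A))) = Mul(Rational(-1, 5), Mul(2, Pow(A, 2))) = Mul(Rational(-2, 5), Pow(A, 2)))
Mul(1, Function('r')(16)) = Mul(1, Mul(Rational(-2, 5), Pow(16, 2))) = Mul(1, Mul(Rational(-2, 5), 256)) = Mul(1, Rational(-512, 5)) = Rational(-512, 5)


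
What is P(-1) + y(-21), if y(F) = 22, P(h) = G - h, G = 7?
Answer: 30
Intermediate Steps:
P(h) = 7 - h
P(-1) + y(-21) = (7 - 1*(-1)) + 22 = (7 + 1) + 22 = 8 + 22 = 30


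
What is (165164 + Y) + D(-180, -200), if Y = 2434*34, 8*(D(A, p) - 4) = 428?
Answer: 495955/2 ≈ 2.4798e+5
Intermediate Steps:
D(A, p) = 115/2 (D(A, p) = 4 + (1/8)*428 = 4 + 107/2 = 115/2)
Y = 82756
(165164 + Y) + D(-180, -200) = (165164 + 82756) + 115/2 = 247920 + 115/2 = 495955/2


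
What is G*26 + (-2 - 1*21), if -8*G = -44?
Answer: 120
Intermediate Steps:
G = 11/2 (G = -1/8*(-44) = 11/2 ≈ 5.5000)
G*26 + (-2 - 1*21) = (11/2)*26 + (-2 - 1*21) = 143 + (-2 - 21) = 143 - 23 = 120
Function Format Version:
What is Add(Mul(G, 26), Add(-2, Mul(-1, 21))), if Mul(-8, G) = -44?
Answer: 120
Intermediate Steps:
G = Rational(11, 2) (G = Mul(Rational(-1, 8), -44) = Rational(11, 2) ≈ 5.5000)
Add(Mul(G, 26), Add(-2, Mul(-1, 21))) = Add(Mul(Rational(11, 2), 26), Add(-2, Mul(-1, 21))) = Add(143, Add(-2, -21)) = Add(143, -23) = 120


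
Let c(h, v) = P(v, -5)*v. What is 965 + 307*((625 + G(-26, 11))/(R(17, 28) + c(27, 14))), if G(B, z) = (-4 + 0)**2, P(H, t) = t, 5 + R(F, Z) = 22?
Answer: -145642/53 ≈ -2748.0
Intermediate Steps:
R(F, Z) = 17 (R(F, Z) = -5 + 22 = 17)
c(h, v) = -5*v
G(B, z) = 16 (G(B, z) = (-4)**2 = 16)
965 + 307*((625 + G(-26, 11))/(R(17, 28) + c(27, 14))) = 965 + 307*((625 + 16)/(17 - 5*14)) = 965 + 307*(641/(17 - 70)) = 965 + 307*(641/(-53)) = 965 + 307*(641*(-1/53)) = 965 + 307*(-641/53) = 965 - 196787/53 = -145642/53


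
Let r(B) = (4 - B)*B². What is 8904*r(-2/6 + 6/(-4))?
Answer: 1571185/9 ≈ 1.7458e+5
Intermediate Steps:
r(B) = B²*(4 - B)
8904*r(-2/6 + 6/(-4)) = 8904*((-2/6 + 6/(-4))²*(4 - (-2/6 + 6/(-4)))) = 8904*((-2*⅙ + 6*(-¼))²*(4 - (-2*⅙ + 6*(-¼)))) = 8904*((-⅓ - 3/2)²*(4 - (-⅓ - 3/2))) = 8904*((-11/6)²*(4 - 1*(-11/6))) = 8904*(121*(4 + 11/6)/36) = 8904*((121/36)*(35/6)) = 8904*(4235/216) = 1571185/9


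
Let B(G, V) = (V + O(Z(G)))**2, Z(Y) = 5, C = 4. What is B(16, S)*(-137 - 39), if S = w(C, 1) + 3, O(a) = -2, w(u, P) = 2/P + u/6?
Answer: -21296/9 ≈ -2366.2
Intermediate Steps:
w(u, P) = 2/P + u/6 (w(u, P) = 2/P + u*(1/6) = 2/P + u/6)
S = 17/3 (S = (2/1 + (1/6)*4) + 3 = (2*1 + 2/3) + 3 = (2 + 2/3) + 3 = 8/3 + 3 = 17/3 ≈ 5.6667)
B(G, V) = (-2 + V)**2 (B(G, V) = (V - 2)**2 = (-2 + V)**2)
B(16, S)*(-137 - 39) = (-2 + 17/3)**2*(-137 - 39) = (11/3)**2*(-176) = (121/9)*(-176) = -21296/9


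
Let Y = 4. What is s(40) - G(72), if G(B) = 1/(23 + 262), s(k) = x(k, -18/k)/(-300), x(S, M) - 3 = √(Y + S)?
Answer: -77/5700 - √11/150 ≈ -0.035620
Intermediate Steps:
x(S, M) = 3 + √(4 + S)
s(k) = -1/100 - √(4 + k)/300 (s(k) = (3 + √(4 + k))/(-300) = (3 + √(4 + k))*(-1/300) = -1/100 - √(4 + k)/300)
G(B) = 1/285
s(40) - G(72) = (-1/100 - √(4 + 40)/300) - 1*1/285 = (-1/100 - √11/150) - 1/285 = -77/5700 - √11/150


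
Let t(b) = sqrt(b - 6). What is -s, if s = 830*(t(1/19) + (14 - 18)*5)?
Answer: 16600 - 830*I*sqrt(2147)/19 ≈ 16600.0 - 2024.1*I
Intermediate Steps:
t(b) = sqrt(-6 + b)
s = -16600 + 830*I*sqrt(2147)/19 (s = 830*(sqrt(-6 + 1/19) + (14 - 18)*5) = 830*(sqrt(-6 + 1/19) - 4*5) = 830*(sqrt(-113/19) - 20) = 830*(I*sqrt(2147)/19 - 20) = 830*(-20 + I*sqrt(2147)/19) = -16600 + 830*I*sqrt(2147)/19 ≈ -16600.0 + 2024.1*I)
-s = -(-16600 + 830*I*sqrt(2147)/19) = 16600 - 830*I*sqrt(2147)/19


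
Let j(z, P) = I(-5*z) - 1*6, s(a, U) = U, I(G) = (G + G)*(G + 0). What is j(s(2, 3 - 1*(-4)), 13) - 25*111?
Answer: -331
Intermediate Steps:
I(G) = 2*G² (I(G) = (2*G)*G = 2*G²)
j(z, P) = -6 + 50*z² (j(z, P) = 2*(-5*z)² - 1*6 = 2*(25*z²) - 6 = 50*z² - 6 = -6 + 50*z²)
j(s(2, 3 - 1*(-4)), 13) - 25*111 = (-6 + 50*(3 - 1*(-4))²) - 25*111 = (-6 + 50*(3 + 4)²) - 2775 = (-6 + 50*7²) - 2775 = (-6 + 50*49) - 2775 = (-6 + 2450) - 2775 = 2444 - 2775 = -331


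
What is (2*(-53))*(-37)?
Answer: 3922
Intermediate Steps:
(2*(-53))*(-37) = -106*(-37) = 3922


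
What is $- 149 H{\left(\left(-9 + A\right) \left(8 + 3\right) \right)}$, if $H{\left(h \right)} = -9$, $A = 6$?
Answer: $1341$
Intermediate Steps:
$- 149 H{\left(\left(-9 + A\right) \left(8 + 3\right) \right)} = \left(-149\right) \left(-9\right) = 1341$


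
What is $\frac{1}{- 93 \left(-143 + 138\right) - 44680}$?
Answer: $- \frac{1}{44215} \approx -2.2617 \cdot 10^{-5}$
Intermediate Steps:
$\frac{1}{- 93 \left(-143 + 138\right) - 44680} = \frac{1}{\left(-93\right) \left(-5\right) - 44680} = \frac{1}{465 - 44680} = \frac{1}{-44215} = - \frac{1}{44215}$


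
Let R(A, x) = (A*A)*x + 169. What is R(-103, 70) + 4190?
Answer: 746989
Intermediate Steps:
R(A, x) = 169 + x*A² (R(A, x) = A²*x + 169 = x*A² + 169 = 169 + x*A²)
R(-103, 70) + 4190 = (169 + 70*(-103)²) + 4190 = (169 + 70*10609) + 4190 = (169 + 742630) + 4190 = 742799 + 4190 = 746989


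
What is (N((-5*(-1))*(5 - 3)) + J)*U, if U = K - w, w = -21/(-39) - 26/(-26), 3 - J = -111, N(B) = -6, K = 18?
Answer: 23112/13 ≈ 1777.8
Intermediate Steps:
J = 114 (J = 3 - 1*(-111) = 3 + 111 = 114)
w = 20/13 (w = -21*(-1/39) - 26*(-1/26) = 7/13 + 1 = 20/13 ≈ 1.5385)
U = 214/13 (U = 18 - 1*20/13 = 18 - 20/13 = 214/13 ≈ 16.462)
(N((-5*(-1))*(5 - 3)) + J)*U = (-6 + 114)*(214/13) = 108*(214/13) = 23112/13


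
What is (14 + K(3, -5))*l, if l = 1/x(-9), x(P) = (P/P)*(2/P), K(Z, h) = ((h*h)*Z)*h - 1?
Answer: 1629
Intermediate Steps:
K(Z, h) = -1 + Z*h**3 (K(Z, h) = (h**2*Z)*h - 1 = (Z*h**2)*h - 1 = Z*h**3 - 1 = -1 + Z*h**3)
x(P) = 2/P (x(P) = 1*(2/P) = 2/P)
l = -9/2 (l = 1/(2/(-9)) = 1/(2*(-1/9)) = 1/(-2/9) = -9/2 ≈ -4.5000)
(14 + K(3, -5))*l = (14 + (-1 + 3*(-5)**3))*(-9/2) = (14 + (-1 + 3*(-125)))*(-9/2) = (14 + (-1 - 375))*(-9/2) = (14 - 376)*(-9/2) = -362*(-9/2) = 1629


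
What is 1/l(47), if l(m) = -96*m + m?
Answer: -1/4465 ≈ -0.00022396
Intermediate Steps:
l(m) = -95*m
1/l(47) = 1/(-95*47) = 1/(-4465) = -1/4465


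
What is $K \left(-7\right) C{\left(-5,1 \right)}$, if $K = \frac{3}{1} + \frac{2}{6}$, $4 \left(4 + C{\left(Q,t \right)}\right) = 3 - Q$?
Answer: $\frac{140}{3} \approx 46.667$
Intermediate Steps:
$C{\left(Q,t \right)} = - \frac{13}{4} - \frac{Q}{4}$ ($C{\left(Q,t \right)} = -4 + \frac{3 - Q}{4} = -4 - \left(- \frac{3}{4} + \frac{Q}{4}\right) = - \frac{13}{4} - \frac{Q}{4}$)
$K = \frac{10}{3}$ ($K = 3 \cdot 1 + 2 \cdot \frac{1}{6} = 3 + \frac{1}{3} = \frac{10}{3} \approx 3.3333$)
$K \left(-7\right) C{\left(-5,1 \right)} = \frac{10}{3} \left(-7\right) \left(- \frac{13}{4} - - \frac{5}{4}\right) = - \frac{70 \left(- \frac{13}{4} + \frac{5}{4}\right)}{3} = \left(- \frac{70}{3}\right) \left(-2\right) = \frac{140}{3}$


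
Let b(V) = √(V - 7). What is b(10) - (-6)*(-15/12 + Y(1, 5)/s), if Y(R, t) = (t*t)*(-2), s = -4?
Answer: 135/2 + √3 ≈ 69.232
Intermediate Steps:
b(V) = √(-7 + V)
Y(R, t) = -2*t² (Y(R, t) = t²*(-2) = -2*t²)
b(10) - (-6)*(-15/12 + Y(1, 5)/s) = √(-7 + 10) - (-6)*(-15/12 - 2*5²/(-4)) = √3 - (-6)*(-15*1/12 - 2*25*(-¼)) = √3 - (-6)*(-5/4 - 50*(-¼)) = √3 - (-6)*(-5/4 + 25/2) = √3 - (-6)*45/4 = √3 - 1*(-135/2) = √3 + 135/2 = 135/2 + √3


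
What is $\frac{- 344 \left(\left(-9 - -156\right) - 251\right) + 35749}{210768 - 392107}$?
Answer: $- \frac{71525}{181339} \approx -0.39443$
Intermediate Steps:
$\frac{- 344 \left(\left(-9 - -156\right) - 251\right) + 35749}{210768 - 392107} = \frac{- 344 \left(\left(-9 + 156\right) - 251\right) + 35749}{-181339} = \left(- 344 \left(147 - 251\right) + 35749\right) \left(- \frac{1}{181339}\right) = \left(\left(-344\right) \left(-104\right) + 35749\right) \left(- \frac{1}{181339}\right) = \left(35776 + 35749\right) \left(- \frac{1}{181339}\right) = 71525 \left(- \frac{1}{181339}\right) = - \frac{71525}{181339}$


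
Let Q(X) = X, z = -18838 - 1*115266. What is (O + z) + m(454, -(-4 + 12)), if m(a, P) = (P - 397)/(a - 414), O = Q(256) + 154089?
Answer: 161847/8 ≈ 20231.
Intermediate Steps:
z = -134104 (z = -18838 - 115266 = -134104)
O = 154345 (O = 256 + 154089 = 154345)
m(a, P) = (-397 + P)/(-414 + a)
(O + z) + m(454, -(-4 + 12)) = (154345 - 134104) + (-397 - (-4 + 12))/(-414 + 454) = 20241 + (-397 - 1*8)/40 = 20241 + (-397 - 8)/40 = 20241 + (1/40)*(-405) = 20241 - 81/8 = 161847/8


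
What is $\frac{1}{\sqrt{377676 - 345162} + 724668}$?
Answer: $\frac{120778}{87523946285} - \frac{\sqrt{32514}}{525143677710} \approx 1.3796 \cdot 10^{-6}$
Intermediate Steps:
$\frac{1}{\sqrt{377676 - 345162} + 724668} = \frac{1}{\sqrt{32514} + 724668} = \frac{1}{724668 + \sqrt{32514}}$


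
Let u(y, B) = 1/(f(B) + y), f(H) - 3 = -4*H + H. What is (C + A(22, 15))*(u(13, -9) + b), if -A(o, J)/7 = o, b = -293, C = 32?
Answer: 1536956/43 ≈ 35743.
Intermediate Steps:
f(H) = 3 - 3*H (f(H) = 3 + (-4*H + H) = 3 - 3*H)
u(y, B) = 1/(3 + y - 3*B) (u(y, B) = 1/((3 - 3*B) + y) = 1/(3 + y - 3*B))
A(o, J) = -7*o
(C + A(22, 15))*(u(13, -9) + b) = (32 - 7*22)*(1/(3 + 13 - 3*(-9)) - 293) = (32 - 154)*(1/(3 + 13 + 27) - 293) = -122*(1/43 - 293) = -122*(-12598/43) = 1536956/43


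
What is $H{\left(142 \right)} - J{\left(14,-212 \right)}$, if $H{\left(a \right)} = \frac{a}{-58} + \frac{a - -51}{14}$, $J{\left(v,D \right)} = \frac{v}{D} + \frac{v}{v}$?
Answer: $\frac{111931}{10759} \approx 10.403$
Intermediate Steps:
$J{\left(v,D \right)} = 1 + \frac{v}{D}$ ($J{\left(v,D \right)} = \frac{v}{D} + 1 = 1 + \frac{v}{D}$)
$H{\left(a \right)} = \frac{51}{14} + \frac{11 a}{203}$ ($H{\left(a \right)} = a \left(- \frac{1}{58}\right) + \left(a + 51\right) \frac{1}{14} = - \frac{a}{58} + \left(51 + a\right) \frac{1}{14} = - \frac{a}{58} + \left(\frac{51}{14} + \frac{a}{14}\right) = \frac{51}{14} + \frac{11 a}{203}$)
$H{\left(142 \right)} - J{\left(14,-212 \right)} = \left(\frac{51}{14} + \frac{11}{203} \cdot 142\right) - \frac{-212 + 14}{-212} = \left(\frac{51}{14} + \frac{1562}{203}\right) - \left(- \frac{1}{212}\right) \left(-198\right) = \frac{4603}{406} - \frac{99}{106} = \frac{111931}{10759}$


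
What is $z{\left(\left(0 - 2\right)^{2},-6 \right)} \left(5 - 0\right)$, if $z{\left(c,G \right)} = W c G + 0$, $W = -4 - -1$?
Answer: $360$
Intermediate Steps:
$W = -3$ ($W = -4 + 1 = -3$)
$z{\left(c,G \right)} = - 3 G c$ ($z{\left(c,G \right)} = - 3 c G + 0 = - 3 G c + 0 = - 3 G c$)
$z{\left(\left(0 - 2\right)^{2},-6 \right)} \left(5 - 0\right) = \left(-3\right) \left(-6\right) \left(0 - 2\right)^{2} \left(5 - 0\right) = \left(-3\right) \left(-6\right) \left(-2\right)^{2} \left(5 + 0\right) = \left(-3\right) \left(-6\right) 4 \cdot 5 = 72 \cdot 5 = 360$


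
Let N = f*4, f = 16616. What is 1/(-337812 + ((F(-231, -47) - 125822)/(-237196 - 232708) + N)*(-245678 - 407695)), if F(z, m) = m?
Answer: -469904/20406190147281273 ≈ -2.3028e-11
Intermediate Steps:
N = 66464 (N = 16616*4 = 66464)
1/(-337812 + ((F(-231, -47) - 125822)/(-237196 - 232708) + N)*(-245678 - 407695)) = 1/(-337812 + ((-47 - 125822)/(-237196 - 232708) + 66464)*(-245678 - 407695)) = 1/(-337812 + (-125869/(-469904) + 66464)*(-653373)) = 1/(-337812 + (-125869*(-1/469904) + 66464)*(-653373)) = 1/(-337812 + (125869/469904 + 66464)*(-653373)) = 1/(-337812 + (31231825325/469904)*(-653373)) = 1/(-337812 - 20406031408071225/469904) = 1/(-20406190147281273/469904) = -469904/20406190147281273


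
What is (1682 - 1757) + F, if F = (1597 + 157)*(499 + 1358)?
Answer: 3257103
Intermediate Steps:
F = 3257178 (F = 1754*1857 = 3257178)
(1682 - 1757) + F = (1682 - 1757) + 3257178 = -75 + 3257178 = 3257103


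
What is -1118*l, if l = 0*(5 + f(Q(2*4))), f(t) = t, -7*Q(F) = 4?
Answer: 0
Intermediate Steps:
Q(F) = -4/7 (Q(F) = -⅐*4 = -4/7)
l = 0 (l = 0*(5 - 4/7) = 0*(31/7) = 0)
-1118*l = -1118*0 = 0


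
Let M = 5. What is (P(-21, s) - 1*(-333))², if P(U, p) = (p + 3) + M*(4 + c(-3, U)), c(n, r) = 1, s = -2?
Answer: 128881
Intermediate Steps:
P(U, p) = 28 + p (P(U, p) = (p + 3) + 5*(4 + 1) = (3 + p) + 5*5 = (3 + p) + 25 = 28 + p)
(P(-21, s) - 1*(-333))² = ((28 - 2) - 1*(-333))² = (26 + 333)² = 359² = 128881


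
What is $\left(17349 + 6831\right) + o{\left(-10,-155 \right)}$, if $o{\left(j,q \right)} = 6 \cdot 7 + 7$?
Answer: $24229$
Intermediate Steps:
$o{\left(j,q \right)} = 49$ ($o{\left(j,q \right)} = 42 + 7 = 49$)
$\left(17349 + 6831\right) + o{\left(-10,-155 \right)} = \left(17349 + 6831\right) + 49 = 24180 + 49 = 24229$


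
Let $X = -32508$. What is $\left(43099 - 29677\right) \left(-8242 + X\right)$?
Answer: $-546946500$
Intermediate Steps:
$\left(43099 - 29677\right) \left(-8242 + X\right) = \left(43099 - 29677\right) \left(-8242 - 32508\right) = 13422 \left(-40750\right) = -546946500$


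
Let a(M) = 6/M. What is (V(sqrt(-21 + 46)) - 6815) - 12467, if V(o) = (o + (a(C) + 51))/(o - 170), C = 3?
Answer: -3181588/165 ≈ -19282.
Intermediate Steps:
V(o) = (53 + o)/(-170 + o) (V(o) = (o + (6/3 + 51))/(o - 170) = (o + (6*(1/3) + 51))/(-170 + o) = (o + (2 + 51))/(-170 + o) = (o + 53)/(-170 + o) = (53 + o)/(-170 + o))
(V(sqrt(-21 + 46)) - 6815) - 12467 = ((53 + sqrt(-21 + 46))/(-170 + sqrt(-21 + 46)) - 6815) - 12467 = ((53 + sqrt(25))/(-170 + sqrt(25)) - 6815) - 12467 = ((53 + 5)/(-170 + 5) - 6815) - 12467 = (58/(-165) - 6815) - 12467 = (-1/165*58 - 6815) - 12467 = (-58/165 - 6815) - 12467 = -1124533/165 - 12467 = -3181588/165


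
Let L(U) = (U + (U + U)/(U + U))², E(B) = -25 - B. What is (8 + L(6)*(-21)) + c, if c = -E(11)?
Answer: -985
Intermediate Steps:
L(U) = (1 + U)² (L(U) = (U + (2*U)/((2*U)))² = (U + (2*U)*(1/(2*U)))² = (U + 1)² = (1 + U)²)
c = 36 (c = -(-25 - 1*11) = -(-25 - 11) = -1*(-36) = 36)
(8 + L(6)*(-21)) + c = (8 + (1 + 6)²*(-21)) + 36 = (8 + 7²*(-21)) + 36 = (8 + 49*(-21)) + 36 = (8 - 1029) + 36 = -1021 + 36 = -985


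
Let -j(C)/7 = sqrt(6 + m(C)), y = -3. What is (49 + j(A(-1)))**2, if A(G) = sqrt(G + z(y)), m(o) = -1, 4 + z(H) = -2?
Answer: 2646 - 686*sqrt(5) ≈ 1112.1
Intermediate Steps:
z(H) = -6 (z(H) = -4 - 2 = -6)
A(G) = sqrt(-6 + G) (A(G) = sqrt(G - 6) = sqrt(-6 + G))
j(C) = -7*sqrt(5) (j(C) = -7*sqrt(6 - 1) = -7*sqrt(5))
(49 + j(A(-1)))**2 = (49 - 7*sqrt(5))**2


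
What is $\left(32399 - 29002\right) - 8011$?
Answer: $-4614$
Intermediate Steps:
$\left(32399 - 29002\right) - 8011 = 3397 - 8011 = -4614$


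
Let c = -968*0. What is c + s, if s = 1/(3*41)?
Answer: 1/123 ≈ 0.0081301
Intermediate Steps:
s = 1/123 ≈ 0.0081301
c = 0
c + s = 0 + 1/123 = 1/123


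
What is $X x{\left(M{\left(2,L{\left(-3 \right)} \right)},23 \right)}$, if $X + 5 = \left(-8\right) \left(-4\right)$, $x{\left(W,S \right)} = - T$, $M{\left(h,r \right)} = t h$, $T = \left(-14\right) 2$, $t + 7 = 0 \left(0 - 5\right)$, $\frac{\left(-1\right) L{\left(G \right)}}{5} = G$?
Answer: $756$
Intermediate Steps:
$L{\left(G \right)} = - 5 G$
$t = -7$ ($t = -7 + 0 \left(0 - 5\right) = -7 + 0 \left(-5\right) = -7 + 0 = -7$)
$T = -28$
$M{\left(h,r \right)} = - 7 h$
$x{\left(W,S \right)} = 28$ ($x{\left(W,S \right)} = \left(-1\right) \left(-28\right) = 28$)
$X = 27$ ($X = -5 - -32 = -5 + 32 = 27$)
$X x{\left(M{\left(2,L{\left(-3 \right)} \right)},23 \right)} = 27 \cdot 28 = 756$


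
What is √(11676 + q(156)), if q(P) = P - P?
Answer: 2*√2919 ≈ 108.06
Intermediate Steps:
q(P) = 0
√(11676 + q(156)) = √(11676 + 0) = √11676 = 2*√2919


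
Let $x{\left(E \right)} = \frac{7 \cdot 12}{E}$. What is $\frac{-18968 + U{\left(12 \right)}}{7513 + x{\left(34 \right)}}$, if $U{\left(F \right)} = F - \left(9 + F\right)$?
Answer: $- \frac{322609}{127763} \approx -2.5251$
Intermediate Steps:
$x{\left(E \right)} = \frac{84}{E}$
$U{\left(F \right)} = -9$
$\frac{-18968 + U{\left(12 \right)}}{7513 + x{\left(34 \right)}} = \frac{-18968 - 9}{7513 + \frac{84}{34}} = - \frac{18977}{7513 + 84 \cdot \frac{1}{34}} = - \frac{18977}{7513 + \frac{42}{17}} = - \frac{18977}{\frac{127763}{17}} = \left(-18977\right) \frac{17}{127763} = - \frac{322609}{127763}$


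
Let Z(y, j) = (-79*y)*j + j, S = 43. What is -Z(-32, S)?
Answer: -108747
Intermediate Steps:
Z(y, j) = j - 79*j*y (Z(y, j) = -79*j*y + j = j - 79*j*y)
-Z(-32, S) = -43*(1 - 79*(-32)) = -43*(1 + 2528) = -43*2529 = -1*108747 = -108747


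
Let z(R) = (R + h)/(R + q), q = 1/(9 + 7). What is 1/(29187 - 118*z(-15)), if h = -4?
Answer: 239/6939821 ≈ 3.4439e-5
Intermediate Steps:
q = 1/16 ≈ 0.062500
z(R) = (-4 + R)/(1/16 + R) (z(R) = (R - 4)/(R + 1/16) = (-4 + R)/(1/16 + R))
1/(29187 - 118*z(-15)) = 1/(29187 - 1888*(-4 - 15)/(1 + 16*(-15))) = 1/(29187 - 1888*(-19)/(1 - 240)) = 1/(29187 - 1888*(-19)/(-239)) = 1/(29187 - 1888*(-1)*(-19)/239) = 1/(29187 - 118*304/239) = 1/(29187 - 35872/239) = 1/(6939821/239) = 239/6939821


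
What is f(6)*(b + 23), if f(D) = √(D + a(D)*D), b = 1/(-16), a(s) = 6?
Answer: 367*√42/16 ≈ 148.65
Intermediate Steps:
b = -1/16 ≈ -0.062500
f(D) = √7*√D (f(D) = √(D + 6*D) = √(7*D) = √7*√D)
f(6)*(b + 23) = (√7*√6)*(-1/16 + 23) = √42*(367/16) = 367*√42/16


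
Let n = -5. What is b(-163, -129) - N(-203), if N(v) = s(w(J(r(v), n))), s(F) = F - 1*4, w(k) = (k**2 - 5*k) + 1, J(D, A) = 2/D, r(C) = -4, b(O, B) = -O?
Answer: 653/4 ≈ 163.25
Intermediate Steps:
w(k) = 1 + k**2 - 5*k
s(F) = -4 + F (s(F) = F - 4 = -4 + F)
N(v) = -1/4 (N(v) = -4 + (1 + (2/(-4))**2 - 10/(-4)) = -4 + (1 + (2*(-1/4))**2 - 10*(-1)/4) = -4 + (1 + (-1/2)**2 - 5*(-1/2)) = -4 + (1 + 1/4 + 5/2) = -4 + 15/4 = -1/4)
b(-163, -129) - N(-203) = -1*(-163) - 1*(-1/4) = 163 + 1/4 = 653/4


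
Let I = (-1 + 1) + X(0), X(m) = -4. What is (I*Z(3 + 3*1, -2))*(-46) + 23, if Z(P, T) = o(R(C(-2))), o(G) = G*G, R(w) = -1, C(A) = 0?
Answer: 207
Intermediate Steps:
o(G) = G²
Z(P, T) = 1 (Z(P, T) = (-1)² = 1)
I = -4 (I = (-1 + 1) - 4 = 0 - 4 = -4)
(I*Z(3 + 3*1, -2))*(-46) + 23 = -4*1*(-46) + 23 = -4*(-46) + 23 = 184 + 23 = 207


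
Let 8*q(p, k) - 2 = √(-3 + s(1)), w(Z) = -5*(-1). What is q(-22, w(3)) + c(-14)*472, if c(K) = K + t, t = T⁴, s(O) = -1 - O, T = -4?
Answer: 456897/4 + I*√5/8 ≈ 1.1422e+5 + 0.27951*I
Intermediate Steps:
w(Z) = 5
t = 256 (t = (-4)⁴ = 256)
q(p, k) = ¼ + I*√5/8 (q(p, k) = ¼ + √(-3 + (-1 - 1*1))/8 = ¼ + √(-3 + (-1 - 1))/8 = ¼ + √(-3 - 2)/8 = ¼ + √(-5)/8 = ¼ + (I*√5)/8 = ¼ + I*√5/8)
c(K) = 256 + K (c(K) = K + 256 = 256 + K)
q(-22, w(3)) + c(-14)*472 = (¼ + I*√5/8) + (256 - 14)*472 = (¼ + I*√5/8) + 242*472 = (¼ + I*√5/8) + 114224 = 456897/4 + I*√5/8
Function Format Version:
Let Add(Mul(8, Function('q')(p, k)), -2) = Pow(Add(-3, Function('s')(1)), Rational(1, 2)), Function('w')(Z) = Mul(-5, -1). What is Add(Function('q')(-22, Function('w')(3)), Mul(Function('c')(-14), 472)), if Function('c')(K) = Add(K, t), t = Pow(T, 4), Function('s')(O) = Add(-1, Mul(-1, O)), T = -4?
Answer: Add(Rational(456897, 4), Mul(Rational(1, 8), I, Pow(5, Rational(1, 2)))) ≈ Add(1.1422e+5, Mul(0.27951, I))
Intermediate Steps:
Function('w')(Z) = 5
t = 256 (t = Pow(-4, 4) = 256)
Function('q')(p, k) = Add(Rational(1, 4), Mul(Rational(1, 8), I, Pow(5, Rational(1, 2)))) (Function('q')(p, k) = Add(Rational(1, 4), Mul(Rational(1, 8), Pow(Add(-3, Add(-1, Mul(-1, 1))), Rational(1, 2)))) = Add(Rational(1, 4), Mul(Rational(1, 8), Pow(Add(-3, Add(-1, -1)), Rational(1, 2)))) = Add(Rational(1, 4), Mul(Rational(1, 8), Pow(Add(-3, -2), Rational(1, 2)))) = Add(Rational(1, 4), Mul(Rational(1, 8), Pow(-5, Rational(1, 2)))) = Add(Rational(1, 4), Mul(Rational(1, 8), Mul(I, Pow(5, Rational(1, 2))))) = Add(Rational(1, 4), Mul(Rational(1, 8), I, Pow(5, Rational(1, 2)))))
Function('c')(K) = Add(256, K) (Function('c')(K) = Add(K, 256) = Add(256, K))
Add(Function('q')(-22, Function('w')(3)), Mul(Function('c')(-14), 472)) = Add(Add(Rational(1, 4), Mul(Rational(1, 8), I, Pow(5, Rational(1, 2)))), Mul(Add(256, -14), 472)) = Add(Add(Rational(1, 4), Mul(Rational(1, 8), I, Pow(5, Rational(1, 2)))), Mul(242, 472)) = Add(Add(Rational(1, 4), Mul(Rational(1, 8), I, Pow(5, Rational(1, 2)))), 114224) = Add(Rational(456897, 4), Mul(Rational(1, 8), I, Pow(5, Rational(1, 2))))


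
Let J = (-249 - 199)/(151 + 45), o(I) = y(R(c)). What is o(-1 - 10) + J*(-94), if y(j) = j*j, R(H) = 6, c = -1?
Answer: 1756/7 ≈ 250.86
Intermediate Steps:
y(j) = j²
o(I) = 36 (o(I) = 6² = 36)
J = -16/7 (J = -448/196 = -448*1/196 = -16/7 ≈ -2.2857)
o(-1 - 10) + J*(-94) = 36 - 16/7*(-94) = 36 + 1504/7 = 1756/7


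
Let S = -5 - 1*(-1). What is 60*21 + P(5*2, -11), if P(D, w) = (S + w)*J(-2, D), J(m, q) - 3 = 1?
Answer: 1200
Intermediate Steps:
S = -4 (S = -5 + 1 = -4)
J(m, q) = 4 (J(m, q) = 3 + 1 = 4)
P(D, w) = -16 + 4*w (P(D, w) = (-4 + w)*4 = -16 + 4*w)
60*21 + P(5*2, -11) = 60*21 + (-16 + 4*(-11)) = 1260 + (-16 - 44) = 1260 - 60 = 1200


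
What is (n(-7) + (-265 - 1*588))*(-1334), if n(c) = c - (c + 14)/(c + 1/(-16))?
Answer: 129488712/113 ≈ 1.1459e+6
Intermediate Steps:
n(c) = c - (14 + c)/(-1/16 + c) (n(c) = c - (14 + c)/(c - 1/16) = c - (14 + c)/(-1/16 + c))
(n(-7) + (-265 - 1*588))*(-1334) = ((-224 - 17*(-7) + 16*(-7)**2)/(-1 + 16*(-7)) + (-265 - 1*588))*(-1334) = ((-224 + 119 + 16*49)/(-1 - 112) + (-265 - 588))*(-1334) = ((-224 + 119 + 784)/(-113) - 853)*(-1334) = (-1/113*679 - 853)*(-1334) = (-679/113 - 853)*(-1334) = -97068/113*(-1334) = 129488712/113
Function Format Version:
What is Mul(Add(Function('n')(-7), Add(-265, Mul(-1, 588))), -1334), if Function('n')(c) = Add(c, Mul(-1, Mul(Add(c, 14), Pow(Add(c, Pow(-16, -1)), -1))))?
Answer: Rational(129488712, 113) ≈ 1.1459e+6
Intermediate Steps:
Function('n')(c) = Add(c, Mul(-1, Pow(Add(Rational(-1, 16), c), -1), Add(14, c))) (Function('n')(c) = Add(c, Mul(-1, Mul(Add(14, c), Pow(Add(c, Rational(-1, 16)), -1)))) = Add(c, Mul(-1, Mul(Add(14, c), Pow(Add(Rational(-1, 16), c), -1)))) = Add(c, Mul(-1, Mul(Pow(Add(Rational(-1, 16), c), -1), Add(14, c)))) = Add(c, Mul(-1, Pow(Add(Rational(-1, 16), c), -1), Add(14, c))))
Mul(Add(Function('n')(-7), Add(-265, Mul(-1, 588))), -1334) = Mul(Add(Mul(Pow(Add(-1, Mul(16, -7)), -1), Add(-224, Mul(-17, -7), Mul(16, Pow(-7, 2)))), Add(-265, Mul(-1, 588))), -1334) = Mul(Add(Mul(Pow(Add(-1, -112), -1), Add(-224, 119, Mul(16, 49))), Add(-265, -588)), -1334) = Mul(Add(Mul(Pow(-113, -1), Add(-224, 119, 784)), -853), -1334) = Mul(Add(Mul(Rational(-1, 113), 679), -853), -1334) = Mul(Add(Rational(-679, 113), -853), -1334) = Mul(Rational(-97068, 113), -1334) = Rational(129488712, 113)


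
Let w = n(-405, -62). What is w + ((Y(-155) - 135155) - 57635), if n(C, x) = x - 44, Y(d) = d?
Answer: -193051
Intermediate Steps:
n(C, x) = -44 + x
w = -106 (w = -44 - 62 = -106)
w + ((Y(-155) - 135155) - 57635) = -106 + ((-155 - 135155) - 57635) = -106 + (-135310 - 57635) = -106 - 192945 = -193051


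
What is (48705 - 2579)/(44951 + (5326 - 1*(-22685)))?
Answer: 23063/36481 ≈ 0.63219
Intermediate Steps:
(48705 - 2579)/(44951 + (5326 - 1*(-22685))) = 46126/(44951 + (5326 + 22685)) = 46126/(44951 + 28011) = 46126/72962 = 46126*(1/72962) = 23063/36481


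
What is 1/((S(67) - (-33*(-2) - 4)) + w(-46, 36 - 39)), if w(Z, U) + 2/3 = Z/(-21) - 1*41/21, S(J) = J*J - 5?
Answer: 7/30951 ≈ 0.00022616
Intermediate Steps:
S(J) = -5 + J**2 (S(J) = J**2 - 5 = -5 + J**2)
w(Z, U) = -55/21 - Z/21 (w(Z, U) = -2/3 + (Z/(-21) - 1*41/21) = -2/3 + (Z*(-1/21) - 41*1/21) = -2/3 + (-Z/21 - 41/21) = -2/3 + (-41/21 - Z/21) = -55/21 - Z/21)
1/((S(67) - (-33*(-2) - 4)) + w(-46, 36 - 39)) = 1/(((-5 + 67**2) - (-33*(-2) - 4)) + (-55/21 - 1/21*(-46))) = 1/(((-5 + 4489) - (66 - 4)) + (-55/21 + 46/21)) = 1/((4484 - 1*62) - 3/7) = 1/((4484 - 62) - 3/7) = 1/(4422 - 3/7) = 1/(30951/7) = 7/30951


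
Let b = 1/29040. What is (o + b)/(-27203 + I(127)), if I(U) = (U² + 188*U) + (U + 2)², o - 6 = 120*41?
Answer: 143051041/855024720 ≈ 0.16731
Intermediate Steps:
o = 4926 (o = 6 + 120*41 = 6 + 4920 = 4926)
I(U) = U² + (2 + U)² + 188*U (I(U) = (U² + 188*U) + (2 + U)² = U² + (2 + U)² + 188*U)
b = 1/29040 ≈ 3.4435e-5
(o + b)/(-27203 + I(127)) = (4926 + 1/29040)/(-27203 + (4 + 2*127² + 192*127)) = 143051041/(29040*(-27203 + (4 + 2*16129 + 24384))) = 143051041/(29040*(-27203 + (4 + 32258 + 24384))) = 143051041/(29040*(-27203 + 56646)) = (143051041/29040)/29443 = (143051041/29040)*(1/29443) = 143051041/855024720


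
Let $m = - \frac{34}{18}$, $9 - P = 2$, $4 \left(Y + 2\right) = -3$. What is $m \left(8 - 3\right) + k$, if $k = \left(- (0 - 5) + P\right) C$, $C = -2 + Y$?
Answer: $- \frac{598}{9} \approx -66.444$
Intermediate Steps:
$Y = - \frac{11}{4}$ ($Y = -2 + \frac{1}{4} \left(-3\right) = -2 - \frac{3}{4} = - \frac{11}{4} \approx -2.75$)
$C = - \frac{19}{4}$ ($C = -2 - \frac{11}{4} = - \frac{19}{4} \approx -4.75$)
$P = 7$ ($P = 9 - 2 = 7$)
$m = - \frac{17}{9}$ ($m = \left(-34\right) \frac{1}{18} = - \frac{17}{9} \approx -1.8889$)
$k = -57$ ($k = \left(- (0 - 5) + 7\right) \left(- \frac{19}{4}\right) = \left(\left(-1\right) \left(-5\right) + 7\right) \left(- \frac{19}{4}\right) = \left(5 + 7\right) \left(- \frac{19}{4}\right) = 12 \left(- \frac{19}{4}\right) = -57$)
$m \left(8 - 3\right) + k = - \frac{17 \left(8 - 3\right)}{9} - 57 = \left(- \frac{17}{9}\right) 5 - 57 = - \frac{85}{9} - 57 = - \frac{598}{9}$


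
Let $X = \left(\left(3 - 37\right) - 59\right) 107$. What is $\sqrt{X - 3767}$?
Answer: $19 i \sqrt{38} \approx 117.12 i$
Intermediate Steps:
$X = -9951$ ($X = \left(\left(3 - 37\right) - 59\right) 107 = \left(-34 - 59\right) 107 = \left(-93\right) 107 = -9951$)
$\sqrt{X - 3767} = \sqrt{-9951 - 3767} = \sqrt{-13718} = 19 i \sqrt{38}$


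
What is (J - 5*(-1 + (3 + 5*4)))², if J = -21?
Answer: 17161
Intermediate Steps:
(J - 5*(-1 + (3 + 5*4)))² = (-21 - 5*(-1 + (3 + 5*4)))² = (-21 - 5*(-1 + (3 + 20)))² = (-21 - 5*(-1 + 23))² = (-21 - 5*22)² = (-21 - 110)² = (-131)² = 17161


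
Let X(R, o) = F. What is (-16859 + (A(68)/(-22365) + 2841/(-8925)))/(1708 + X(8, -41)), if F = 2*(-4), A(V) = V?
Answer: -8012497847/807935625 ≈ -9.9173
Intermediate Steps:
F = -8
X(R, o) = -8
(-16859 + (A(68)/(-22365) + 2841/(-8925)))/(1708 + X(8, -41)) = (-16859 + (68/(-22365) + 2841/(-8925)))/(1708 - 8) = (-16859 + (68*(-1/22365) + 2841*(-1/8925)))/1700 = (-16859 + (-68/22365 - 947/2975))*(1/1700) = (-16859 - 610913/1901025)*(1/1700) = -32049991388/1901025*1/1700 = -8012497847/807935625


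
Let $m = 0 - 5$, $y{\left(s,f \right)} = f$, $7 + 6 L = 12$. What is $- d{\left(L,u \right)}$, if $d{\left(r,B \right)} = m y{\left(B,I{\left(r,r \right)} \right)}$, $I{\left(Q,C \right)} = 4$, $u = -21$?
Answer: $20$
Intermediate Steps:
$L = \frac{5}{6}$ ($L = - \frac{7}{6} + \frac{1}{6} \cdot 12 = - \frac{7}{6} + 2 = \frac{5}{6} \approx 0.83333$)
$m = -5$ ($m = 0 - 5 = -5$)
$d{\left(r,B \right)} = -20$ ($d{\left(r,B \right)} = \left(-5\right) 4 = -20$)
$- d{\left(L,u \right)} = \left(-1\right) \left(-20\right) = 20$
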